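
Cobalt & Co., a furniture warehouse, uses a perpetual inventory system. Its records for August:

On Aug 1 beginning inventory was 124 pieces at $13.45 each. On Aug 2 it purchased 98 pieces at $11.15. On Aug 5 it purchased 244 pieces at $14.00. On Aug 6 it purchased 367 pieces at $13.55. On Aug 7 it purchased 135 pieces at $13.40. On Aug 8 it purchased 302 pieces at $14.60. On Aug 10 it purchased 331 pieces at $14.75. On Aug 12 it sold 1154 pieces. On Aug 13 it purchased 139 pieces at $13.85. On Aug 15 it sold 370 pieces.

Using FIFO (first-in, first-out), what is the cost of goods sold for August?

Aug 12, 1154 sold [FIFO — oldest first]: 124 @ $13.45 + 98 @ $11.15 + 244 @ $14.00 + 367 @ $13.55 + 135 @ $13.40 + 186 @ $14.60 = $15,673.95
Aug 15, 370 sold [FIFO — oldest first]: 116 @ $14.60 + 254 @ $14.75 = $5,440.10
Total COGS = $15,673.95 + $5,440.10 = $21,114.05
Ending inventory: 77 @ $14.75 + 139 @ $13.85 = $3,060.90
Check: goods available $24,174.95 = COGS $21,114.05 + ending $3,060.90

COGS = $21,114.05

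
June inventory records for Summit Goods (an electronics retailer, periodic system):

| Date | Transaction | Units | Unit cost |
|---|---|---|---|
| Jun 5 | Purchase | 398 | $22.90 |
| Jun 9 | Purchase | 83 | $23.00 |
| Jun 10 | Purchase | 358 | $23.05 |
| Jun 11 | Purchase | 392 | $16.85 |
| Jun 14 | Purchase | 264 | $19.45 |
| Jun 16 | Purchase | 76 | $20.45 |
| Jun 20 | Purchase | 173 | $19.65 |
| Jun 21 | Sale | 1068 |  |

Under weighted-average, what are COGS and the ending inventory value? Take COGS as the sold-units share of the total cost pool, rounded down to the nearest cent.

Jun 21, sell 1068: 1068/1744 × $35,968.75 → $22,026.73
Ending inventory (cost pool remaining) = $13,942.02

COGS = $22,026.73; ending inventory = $13,942.02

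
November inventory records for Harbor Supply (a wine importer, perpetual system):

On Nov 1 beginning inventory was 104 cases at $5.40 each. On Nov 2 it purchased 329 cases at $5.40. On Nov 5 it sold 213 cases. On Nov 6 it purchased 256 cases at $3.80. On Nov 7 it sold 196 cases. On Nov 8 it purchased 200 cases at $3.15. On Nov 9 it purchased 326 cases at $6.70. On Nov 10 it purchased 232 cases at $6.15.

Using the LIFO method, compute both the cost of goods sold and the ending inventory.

Nov 5, 213 sold [LIFO — newest first]: 213 @ $5.40 = $1,150.20
Nov 7, 196 sold [LIFO — newest first]: 196 @ $3.80 = $744.80
Total COGS = $1,150.20 + $744.80 = $1,895.00
Ending inventory: 104 @ $5.40 + 116 @ $5.40 + 60 @ $3.80 + 200 @ $3.15 + 326 @ $6.70 + 232 @ $6.15 = $5,657.00

COGS = $1,895.00; ending inventory = $5,657.00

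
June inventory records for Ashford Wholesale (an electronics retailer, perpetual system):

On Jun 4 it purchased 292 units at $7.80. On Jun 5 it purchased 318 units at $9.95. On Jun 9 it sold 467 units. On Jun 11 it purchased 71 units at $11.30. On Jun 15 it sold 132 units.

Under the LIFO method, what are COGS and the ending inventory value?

Jun 9, 467 sold [LIFO — newest first]: 318 @ $9.95 + 149 @ $7.80 = $4,326.30
Jun 15, 132 sold [LIFO — newest first]: 71 @ $11.30 + 61 @ $7.80 = $1,278.10
Total COGS = $4,326.30 + $1,278.10 = $5,604.40
Ending inventory: 82 @ $7.80 = $639.60
Check: goods available $6,244.00 = COGS $5,604.40 + ending $639.60

COGS = $5,604.40; ending inventory = $639.60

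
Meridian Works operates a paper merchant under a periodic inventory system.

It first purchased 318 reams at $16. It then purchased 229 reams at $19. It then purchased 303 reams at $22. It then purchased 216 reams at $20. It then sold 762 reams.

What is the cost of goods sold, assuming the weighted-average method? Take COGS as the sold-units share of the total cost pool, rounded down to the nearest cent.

COGS = $14,600.23

Sale 1, sell 762: 762/1066 × $20,425.00 → $14,600.23
Ending inventory (cost pool remaining) = $5,824.77
Check: goods available $20,425.00 = COGS $14,600.23 + ending $5,824.77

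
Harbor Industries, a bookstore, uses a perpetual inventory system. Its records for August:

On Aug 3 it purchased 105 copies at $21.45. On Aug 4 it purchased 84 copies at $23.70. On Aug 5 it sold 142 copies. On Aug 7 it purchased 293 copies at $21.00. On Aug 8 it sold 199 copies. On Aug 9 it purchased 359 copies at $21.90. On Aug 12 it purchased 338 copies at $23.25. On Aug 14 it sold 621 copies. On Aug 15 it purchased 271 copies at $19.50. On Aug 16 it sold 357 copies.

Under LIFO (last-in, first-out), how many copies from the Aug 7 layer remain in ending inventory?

Aug 5, 142 sold [LIFO — newest first]: 84 @ $23.70 + 58 @ $21.45 = $3,234.90
Aug 8, 199 sold [LIFO — newest first]: 199 @ $21.00 = $4,179.00
Aug 14, 621 sold [LIFO — newest first]: 338 @ $23.25 + 283 @ $21.90 = $14,056.20
Aug 16, 357 sold [LIFO — newest first]: 271 @ $19.50 + 76 @ $21.90 + 10 @ $21.00 = $7,158.90
Total COGS = $3,234.90 + $4,179.00 + $14,056.20 + $7,158.90 = $28,629.00
Ending inventory: 47 @ $21.45 + 84 @ $21.00 = $2,772.15

84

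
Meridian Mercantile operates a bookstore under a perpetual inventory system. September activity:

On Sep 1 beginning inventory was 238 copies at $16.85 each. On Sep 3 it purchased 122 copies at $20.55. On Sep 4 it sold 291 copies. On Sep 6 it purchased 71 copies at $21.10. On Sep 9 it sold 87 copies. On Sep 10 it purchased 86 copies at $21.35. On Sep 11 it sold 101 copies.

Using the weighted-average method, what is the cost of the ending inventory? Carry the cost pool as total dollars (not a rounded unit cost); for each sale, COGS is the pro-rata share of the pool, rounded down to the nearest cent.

Ending inventory = $786.29

After Sep 1: 238 on hand, pool $4,010.30 (≈ $16.8500 each)
After Sep 3: 360 on hand, pool $6,517.40 (≈ $18.1039 each)
Sep 4, sell 291: 291/360 × $6,517.40 → $5,268.23
After Sep 6: 140 on hand, pool $2,747.27 (≈ $19.6234 each)
Sep 9, sell 87: 87/140 × $2,747.27 → $1,707.23
After Sep 10: 139 on hand, pool $2,876.14 (≈ $20.6917 each)
Sep 11, sell 101: 101/139 × $2,876.14 → $2,089.85
Total COGS = $5,268.23 + $1,707.23 + $2,089.85 = $9,065.31
Ending inventory (cost pool remaining) = $786.29
Check: goods available $9,851.60 = COGS $9,065.31 + ending $786.29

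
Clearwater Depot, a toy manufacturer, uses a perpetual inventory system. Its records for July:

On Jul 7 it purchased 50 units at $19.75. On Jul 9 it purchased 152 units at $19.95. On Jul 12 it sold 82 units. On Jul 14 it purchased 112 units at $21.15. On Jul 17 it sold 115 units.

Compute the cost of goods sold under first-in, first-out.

COGS = $3,920.15

Jul 12, 82 sold [FIFO — oldest first]: 50 @ $19.75 + 32 @ $19.95 = $1,625.90
Jul 17, 115 sold [FIFO — oldest first]: 115 @ $19.95 = $2,294.25
Total COGS = $1,625.90 + $2,294.25 = $3,920.15
Ending inventory: 5 @ $19.95 + 112 @ $21.15 = $2,468.55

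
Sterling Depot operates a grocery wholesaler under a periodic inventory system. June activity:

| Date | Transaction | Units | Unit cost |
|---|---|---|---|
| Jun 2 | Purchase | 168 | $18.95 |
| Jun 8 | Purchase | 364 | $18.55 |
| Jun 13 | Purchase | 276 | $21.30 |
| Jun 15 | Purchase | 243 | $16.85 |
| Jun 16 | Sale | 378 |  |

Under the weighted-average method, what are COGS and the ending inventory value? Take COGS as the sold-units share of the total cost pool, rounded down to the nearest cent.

COGS = $7,160.47; ending inventory = $12,748.68

Jun 16, sell 378: 378/1051 × $19,909.15 → $7,160.47
Ending inventory (cost pool remaining) = $12,748.68
Check: goods available $19,909.15 = COGS $7,160.47 + ending $12,748.68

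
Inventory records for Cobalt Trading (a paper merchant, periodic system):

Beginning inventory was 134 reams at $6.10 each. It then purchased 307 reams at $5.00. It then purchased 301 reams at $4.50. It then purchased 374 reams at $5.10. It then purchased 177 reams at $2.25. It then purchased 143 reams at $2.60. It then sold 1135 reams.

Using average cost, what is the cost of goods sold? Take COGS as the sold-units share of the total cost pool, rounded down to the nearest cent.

Sale 1, sell 1135: 1135/1436 × $6,384.35 → $5,046.12
Ending inventory (cost pool remaining) = $1,338.23

COGS = $5,046.12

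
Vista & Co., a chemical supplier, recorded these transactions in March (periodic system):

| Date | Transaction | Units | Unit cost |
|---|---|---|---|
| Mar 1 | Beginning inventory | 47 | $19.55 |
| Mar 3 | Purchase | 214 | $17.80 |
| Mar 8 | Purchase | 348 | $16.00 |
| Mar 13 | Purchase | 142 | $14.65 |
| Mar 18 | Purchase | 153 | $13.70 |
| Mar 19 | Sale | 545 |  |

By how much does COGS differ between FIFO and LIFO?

$1,095.65

FIFO COGS: 47 @ $19.55 + 214 @ $17.80 + 284 @ $16.00 = $9,272.05
LIFO COGS: 153 @ $13.70 + 142 @ $14.65 + 250 @ $16.00 = $8,176.40
Difference = |$9,272.05 − $8,176.40| = $1,095.65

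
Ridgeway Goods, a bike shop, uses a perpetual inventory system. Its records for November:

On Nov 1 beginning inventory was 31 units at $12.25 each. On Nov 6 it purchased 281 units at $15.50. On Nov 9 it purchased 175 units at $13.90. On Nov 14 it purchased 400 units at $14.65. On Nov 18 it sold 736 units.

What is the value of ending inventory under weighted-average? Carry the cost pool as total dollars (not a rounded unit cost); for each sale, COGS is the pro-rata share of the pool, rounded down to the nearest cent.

After Nov 1: 31 on hand, pool $379.75 (≈ $12.2500 each)
After Nov 6: 312 on hand, pool $4,735.25 (≈ $15.1771 each)
After Nov 9: 487 on hand, pool $7,167.75 (≈ $14.7182 each)
After Nov 14: 887 on hand, pool $13,027.75 (≈ $14.6874 each)
Nov 18, sell 736: 736/887 × $13,027.75 → $10,809.94
Ending inventory (cost pool remaining) = $2,217.81

Ending inventory = $2,217.81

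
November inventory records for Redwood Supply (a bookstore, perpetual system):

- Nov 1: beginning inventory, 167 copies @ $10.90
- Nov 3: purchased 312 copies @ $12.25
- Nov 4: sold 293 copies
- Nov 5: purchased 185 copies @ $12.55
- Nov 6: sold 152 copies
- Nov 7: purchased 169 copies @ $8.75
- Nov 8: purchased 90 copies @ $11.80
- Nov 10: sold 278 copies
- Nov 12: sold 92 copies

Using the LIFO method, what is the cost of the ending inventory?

Nov 4, 293 sold [LIFO — newest first]: 293 @ $12.25 = $3,589.25
Nov 6, 152 sold [LIFO — newest first]: 152 @ $12.55 = $1,907.60
Nov 10, 278 sold [LIFO — newest first]: 90 @ $11.80 + 169 @ $8.75 + 19 @ $12.55 = $2,779.20
Nov 12, 92 sold [LIFO — newest first]: 14 @ $12.55 + 19 @ $12.25 + 59 @ $10.90 = $1,051.55
Total COGS = $3,589.25 + $1,907.60 + $2,779.20 + $1,051.55 = $9,327.60
Ending inventory: 108 @ $10.90 = $1,177.20

Ending inventory = $1,177.20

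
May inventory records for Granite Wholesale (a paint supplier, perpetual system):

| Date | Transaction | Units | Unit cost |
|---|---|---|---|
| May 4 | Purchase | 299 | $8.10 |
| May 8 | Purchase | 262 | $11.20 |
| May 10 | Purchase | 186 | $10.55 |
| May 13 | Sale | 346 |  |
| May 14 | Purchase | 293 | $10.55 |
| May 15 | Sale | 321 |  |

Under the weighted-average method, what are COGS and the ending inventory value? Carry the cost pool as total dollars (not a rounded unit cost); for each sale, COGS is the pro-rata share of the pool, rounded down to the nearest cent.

After May 4: 299 on hand, pool $2,421.90 (≈ $8.1000 each)
After May 8: 561 on hand, pool $5,356.30 (≈ $9.5478 each)
After May 10: 747 on hand, pool $7,318.60 (≈ $9.7973 each)
May 13, sell 346: 346/747 × $7,318.60 → $3,389.87
After May 14: 694 on hand, pool $7,019.88 (≈ $10.1151 each)
May 15, sell 321: 321/694 × $7,019.88 → $3,246.94
Total COGS = $3,389.87 + $3,246.94 = $6,636.81
Ending inventory (cost pool remaining) = $3,772.94

COGS = $6,636.81; ending inventory = $3,772.94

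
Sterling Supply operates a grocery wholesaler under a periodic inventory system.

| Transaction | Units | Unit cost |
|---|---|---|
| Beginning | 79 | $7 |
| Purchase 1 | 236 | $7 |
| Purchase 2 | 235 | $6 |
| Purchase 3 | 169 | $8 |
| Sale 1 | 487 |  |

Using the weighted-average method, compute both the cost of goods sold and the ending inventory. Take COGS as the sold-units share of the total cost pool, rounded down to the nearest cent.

Sale 1, sell 487: 487/719 × $4,967.00 → $3,364.29
Ending inventory (cost pool remaining) = $1,602.71
Check: goods available $4,967.00 = COGS $3,364.29 + ending $1,602.71

COGS = $3,364.29; ending inventory = $1,602.71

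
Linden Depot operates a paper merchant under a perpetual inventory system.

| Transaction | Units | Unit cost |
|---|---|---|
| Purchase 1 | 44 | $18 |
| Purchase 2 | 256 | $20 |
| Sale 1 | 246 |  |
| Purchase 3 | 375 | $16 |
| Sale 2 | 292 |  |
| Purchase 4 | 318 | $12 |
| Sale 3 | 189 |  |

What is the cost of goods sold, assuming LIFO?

Sale 1 (246) [LIFO — newest first]: 246 @ $20 = $4,920
Sale 2 (292) [LIFO — newest first]: 292 @ $16 = $4,672
Sale 3 (189) [LIFO — newest first]: 189 @ $12 = $2,268
Total COGS = $4,920 + $4,672 + $2,268 = $11,860
Ending inventory: 44 @ $18 + 10 @ $20 + 83 @ $16 + 129 @ $12 = $3,868
Check: goods available $15,728 = COGS $11,860 + ending $3,868

COGS = $11,860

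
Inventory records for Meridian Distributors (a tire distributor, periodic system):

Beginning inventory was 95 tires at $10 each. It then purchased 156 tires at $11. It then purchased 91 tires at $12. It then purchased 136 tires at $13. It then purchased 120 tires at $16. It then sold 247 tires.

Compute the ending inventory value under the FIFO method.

Sale 1 (247) [FIFO — oldest first]: 95 @ $10 + 152 @ $11 = $2,622
Ending inventory: 4 @ $11 + 91 @ $12 + 136 @ $13 + 120 @ $16 = $4,824
Check: goods available $7,446 = COGS $2,622 + ending $4,824

Ending inventory = $4,824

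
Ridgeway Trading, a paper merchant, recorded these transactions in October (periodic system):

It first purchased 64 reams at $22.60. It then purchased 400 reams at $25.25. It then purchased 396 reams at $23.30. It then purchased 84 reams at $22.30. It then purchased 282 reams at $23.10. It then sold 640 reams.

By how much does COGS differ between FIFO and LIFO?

$875.60

FIFO COGS: 64 @ $22.60 + 400 @ $25.25 + 176 @ $23.30 = $15,647.20
LIFO COGS: 282 @ $23.10 + 84 @ $22.30 + 274 @ $23.30 = $14,771.60
Difference = |$15,647.20 − $14,771.60| = $875.60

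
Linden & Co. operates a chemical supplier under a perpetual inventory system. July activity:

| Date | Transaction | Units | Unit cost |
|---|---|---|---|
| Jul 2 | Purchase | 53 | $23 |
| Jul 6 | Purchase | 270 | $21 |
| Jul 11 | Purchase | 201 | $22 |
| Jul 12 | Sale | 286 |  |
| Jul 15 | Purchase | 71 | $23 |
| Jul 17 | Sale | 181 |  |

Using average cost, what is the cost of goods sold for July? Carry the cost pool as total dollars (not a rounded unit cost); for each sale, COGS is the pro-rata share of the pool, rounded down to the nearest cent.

COGS = $10,139.41

After Jul 2: 53 on hand, pool $1,219.00 (≈ $23.0000 each)
After Jul 6: 323 on hand, pool $6,889.00 (≈ $21.3282 each)
After Jul 11: 524 on hand, pool $11,311.00 (≈ $21.5859 each)
Jul 12, sell 286: 286/524 × $11,311.00 → $6,173.56
After Jul 15: 309 on hand, pool $6,770.44 (≈ $21.9108 each)
Jul 17, sell 181: 181/309 × $6,770.44 → $3,965.85
Total COGS = $6,173.56 + $3,965.85 = $10,139.41
Ending inventory (cost pool remaining) = $2,804.59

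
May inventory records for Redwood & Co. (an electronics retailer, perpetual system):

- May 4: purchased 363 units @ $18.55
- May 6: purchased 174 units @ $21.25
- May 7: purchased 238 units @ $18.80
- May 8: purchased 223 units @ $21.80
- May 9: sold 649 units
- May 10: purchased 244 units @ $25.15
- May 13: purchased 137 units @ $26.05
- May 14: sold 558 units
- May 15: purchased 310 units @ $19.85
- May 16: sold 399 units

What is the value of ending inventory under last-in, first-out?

Ending inventory = $1,539.65

May 9, 649 sold [LIFO — newest first]: 223 @ $21.80 + 238 @ $18.80 + 174 @ $21.25 + 14 @ $18.55 = $13,293.00
May 14, 558 sold [LIFO — newest first]: 137 @ $26.05 + 244 @ $25.15 + 177 @ $18.55 = $12,988.80
May 16, 399 sold [LIFO — newest first]: 310 @ $19.85 + 89 @ $18.55 = $7,804.45
Total COGS = $13,293.00 + $12,988.80 + $7,804.45 = $34,086.25
Ending inventory: 83 @ $18.55 = $1,539.65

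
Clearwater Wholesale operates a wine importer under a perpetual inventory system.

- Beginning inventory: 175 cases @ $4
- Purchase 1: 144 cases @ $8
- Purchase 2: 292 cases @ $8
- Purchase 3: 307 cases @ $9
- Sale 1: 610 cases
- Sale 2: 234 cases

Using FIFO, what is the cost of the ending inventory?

Sale 1 (610) [FIFO — oldest first]: 175 @ $4 + 144 @ $8 + 291 @ $8 = $4,180
Sale 2 (234) [FIFO — oldest first]: 1 @ $8 + 233 @ $9 = $2,105
Total COGS = $4,180 + $2,105 = $6,285
Ending inventory: 74 @ $9 = $666

Ending inventory = $666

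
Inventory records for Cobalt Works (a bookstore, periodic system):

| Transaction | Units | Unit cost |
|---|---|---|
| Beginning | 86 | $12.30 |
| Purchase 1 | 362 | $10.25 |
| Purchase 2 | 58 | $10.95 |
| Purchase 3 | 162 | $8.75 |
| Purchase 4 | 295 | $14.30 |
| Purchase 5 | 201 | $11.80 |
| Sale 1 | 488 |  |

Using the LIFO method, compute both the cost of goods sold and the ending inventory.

Sale 1 (488) [LIFO — newest first]: 201 @ $11.80 + 287 @ $14.30 = $6,475.90
Ending inventory: 86 @ $12.30 + 362 @ $10.25 + 58 @ $10.95 + 162 @ $8.75 + 8 @ $14.30 = $6,935.30
Check: goods available $13,411.20 = COGS $6,475.90 + ending $6,935.30

COGS = $6,475.90; ending inventory = $6,935.30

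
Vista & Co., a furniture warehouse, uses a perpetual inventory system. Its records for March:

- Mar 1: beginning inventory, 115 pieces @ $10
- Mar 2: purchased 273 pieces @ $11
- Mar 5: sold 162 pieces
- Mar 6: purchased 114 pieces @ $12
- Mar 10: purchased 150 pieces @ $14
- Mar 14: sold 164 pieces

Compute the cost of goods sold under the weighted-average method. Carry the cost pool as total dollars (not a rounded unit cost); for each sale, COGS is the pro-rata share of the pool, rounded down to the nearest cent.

After Mar 1: 115 on hand, pool $1,150.00 (≈ $10.0000 each)
After Mar 2: 388 on hand, pool $4,153.00 (≈ $10.7036 each)
Mar 5, sell 162: 162/388 × $4,153.00 → $1,733.98
After Mar 6: 340 on hand, pool $3,787.02 (≈ $11.1383 each)
After Mar 10: 490 on hand, pool $5,887.02 (≈ $12.0143 each)
Mar 14, sell 164: 164/490 × $5,887.02 → $1,970.34
Total COGS = $1,733.98 + $1,970.34 = $3,704.32
Ending inventory (cost pool remaining) = $3,916.68
Check: goods available $7,621.00 = COGS $3,704.32 + ending $3,916.68

COGS = $3,704.32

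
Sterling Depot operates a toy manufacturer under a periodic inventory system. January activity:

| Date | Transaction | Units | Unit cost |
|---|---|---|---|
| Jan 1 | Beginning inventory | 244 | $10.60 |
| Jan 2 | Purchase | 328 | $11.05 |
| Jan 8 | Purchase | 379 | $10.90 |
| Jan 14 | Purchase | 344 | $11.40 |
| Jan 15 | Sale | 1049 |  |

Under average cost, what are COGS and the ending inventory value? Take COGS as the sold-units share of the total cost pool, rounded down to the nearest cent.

Jan 15, sell 1049: 1049/1295 × $14,263.50 → $11,553.98
Ending inventory (cost pool remaining) = $2,709.52

COGS = $11,553.98; ending inventory = $2,709.52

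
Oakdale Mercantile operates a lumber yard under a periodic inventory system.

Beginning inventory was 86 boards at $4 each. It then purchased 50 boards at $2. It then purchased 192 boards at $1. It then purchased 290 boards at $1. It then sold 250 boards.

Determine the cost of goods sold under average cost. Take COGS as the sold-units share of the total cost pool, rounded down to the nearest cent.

COGS = $374.59

Sale 1, sell 250: 250/618 × $926.00 → $374.59
Ending inventory (cost pool remaining) = $551.41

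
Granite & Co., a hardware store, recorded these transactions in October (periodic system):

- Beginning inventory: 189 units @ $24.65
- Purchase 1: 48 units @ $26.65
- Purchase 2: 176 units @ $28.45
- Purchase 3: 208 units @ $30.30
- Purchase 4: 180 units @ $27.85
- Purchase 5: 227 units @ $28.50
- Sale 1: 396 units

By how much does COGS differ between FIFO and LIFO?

$714.55

FIFO COGS: 189 @ $24.65 + 48 @ $26.65 + 159 @ $28.45 = $10,461.60
LIFO COGS: 227 @ $28.50 + 169 @ $27.85 = $11,176.15
Difference = |$10,461.60 − $11,176.15| = $714.55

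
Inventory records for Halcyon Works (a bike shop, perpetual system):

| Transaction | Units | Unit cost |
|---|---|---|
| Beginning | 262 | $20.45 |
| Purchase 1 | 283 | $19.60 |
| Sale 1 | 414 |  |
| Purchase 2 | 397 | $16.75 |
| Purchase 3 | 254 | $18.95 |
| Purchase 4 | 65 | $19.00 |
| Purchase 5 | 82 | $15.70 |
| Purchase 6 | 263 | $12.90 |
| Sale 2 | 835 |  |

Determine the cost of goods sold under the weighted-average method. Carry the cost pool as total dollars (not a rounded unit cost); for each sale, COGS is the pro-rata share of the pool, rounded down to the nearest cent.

COGS = $22,293.13

After Beginning: 262 on hand, pool $5,357.90 (≈ $20.4500 each)
After Purchase 1: 545 on hand, pool $10,904.70 (≈ $20.0086 each)
Sale 1, sell 414: 414/545 × $10,904.70 → $8,283.57
After Purchase 2: 528 on hand, pool $9,270.88 (≈ $17.5585 each)
After Purchase 3: 782 on hand, pool $14,084.18 (≈ $18.0105 each)
After Purchase 4: 847 on hand, pool $15,319.18 (≈ $18.0864 each)
After Purchase 5: 929 on hand, pool $16,606.58 (≈ $17.8758 each)
After Purchase 6: 1192 on hand, pool $19,999.28 (≈ $16.7779 each)
Sale 2, sell 835: 835/1192 × $19,999.28 → $14,009.56
Total COGS = $8,283.57 + $14,009.56 = $22,293.13
Ending inventory (cost pool remaining) = $5,989.72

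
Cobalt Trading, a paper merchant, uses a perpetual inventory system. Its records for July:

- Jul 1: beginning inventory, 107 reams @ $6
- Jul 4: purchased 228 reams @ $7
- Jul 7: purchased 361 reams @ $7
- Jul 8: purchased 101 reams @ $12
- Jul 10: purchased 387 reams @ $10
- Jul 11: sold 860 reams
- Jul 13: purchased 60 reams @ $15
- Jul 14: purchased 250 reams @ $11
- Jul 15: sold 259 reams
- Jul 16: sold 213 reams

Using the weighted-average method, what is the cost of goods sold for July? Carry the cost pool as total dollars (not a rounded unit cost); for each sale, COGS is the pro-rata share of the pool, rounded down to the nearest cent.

COGS = $11,875.81

After Jul 1: 107 on hand, pool $642.00 (≈ $6.0000 each)
After Jul 4: 335 on hand, pool $2,238.00 (≈ $6.6806 each)
After Jul 7: 696 on hand, pool $4,765.00 (≈ $6.8463 each)
After Jul 8: 797 on hand, pool $5,977.00 (≈ $7.4994 each)
After Jul 10: 1184 on hand, pool $9,847.00 (≈ $8.3167 each)
Jul 11, sell 860: 860/1184 × $9,847.00 → $7,152.38
After Jul 13: 384 on hand, pool $3,594.62 (≈ $9.3610 each)
After Jul 14: 634 on hand, pool $6,344.62 (≈ $10.0073 each)
Jul 15, sell 259: 259/634 × $6,344.62 → $2,591.88
Jul 16, sell 213: 213/375 × $3,752.74 → $2,131.55
Total COGS = $7,152.38 + $2,591.88 + $2,131.55 = $11,875.81
Ending inventory (cost pool remaining) = $1,621.19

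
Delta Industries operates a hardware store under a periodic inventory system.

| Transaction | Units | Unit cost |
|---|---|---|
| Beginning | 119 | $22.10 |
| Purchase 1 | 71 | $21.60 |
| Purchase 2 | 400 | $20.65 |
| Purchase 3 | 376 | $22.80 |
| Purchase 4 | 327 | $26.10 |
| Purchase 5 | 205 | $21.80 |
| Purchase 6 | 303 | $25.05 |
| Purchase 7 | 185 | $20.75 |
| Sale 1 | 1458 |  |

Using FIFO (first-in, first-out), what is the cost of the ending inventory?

Ending inventory = $12,300.90

Sale 1 (1458) [FIFO — oldest first]: 119 @ $22.10 + 71 @ $21.60 + 400 @ $20.65 + 376 @ $22.80 + 327 @ $26.10 + 165 @ $21.80 = $33,128.00
Ending inventory: 40 @ $21.80 + 303 @ $25.05 + 185 @ $20.75 = $12,300.90
Check: goods available $45,428.90 = COGS $33,128.00 + ending $12,300.90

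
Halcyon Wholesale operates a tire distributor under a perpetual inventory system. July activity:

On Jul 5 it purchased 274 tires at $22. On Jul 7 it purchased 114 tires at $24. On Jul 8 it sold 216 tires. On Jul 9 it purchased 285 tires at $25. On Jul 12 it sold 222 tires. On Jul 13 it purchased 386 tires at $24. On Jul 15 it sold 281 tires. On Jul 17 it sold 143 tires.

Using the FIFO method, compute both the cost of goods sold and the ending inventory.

Jul 8, 216 sold [FIFO — oldest first]: 216 @ $22 = $4,752
Jul 12, 222 sold [FIFO — oldest first]: 58 @ $22 + 114 @ $24 + 50 @ $25 = $5,262
Jul 15, 281 sold [FIFO — oldest first]: 235 @ $25 + 46 @ $24 = $6,979
Jul 17, 143 sold [FIFO — oldest first]: 143 @ $24 = $3,432
Total COGS = $4,752 + $5,262 + $6,979 + $3,432 = $20,425
Ending inventory: 197 @ $24 = $4,728

COGS = $20,425; ending inventory = $4,728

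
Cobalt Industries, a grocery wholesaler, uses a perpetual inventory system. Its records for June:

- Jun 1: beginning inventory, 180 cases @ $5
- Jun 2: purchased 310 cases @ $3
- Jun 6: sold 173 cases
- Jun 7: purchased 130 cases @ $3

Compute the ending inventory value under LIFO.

Jun 6, 173 sold [LIFO — newest first]: 173 @ $3 = $519
Ending inventory: 180 @ $5 + 137 @ $3 + 130 @ $3 = $1,701

Ending inventory = $1,701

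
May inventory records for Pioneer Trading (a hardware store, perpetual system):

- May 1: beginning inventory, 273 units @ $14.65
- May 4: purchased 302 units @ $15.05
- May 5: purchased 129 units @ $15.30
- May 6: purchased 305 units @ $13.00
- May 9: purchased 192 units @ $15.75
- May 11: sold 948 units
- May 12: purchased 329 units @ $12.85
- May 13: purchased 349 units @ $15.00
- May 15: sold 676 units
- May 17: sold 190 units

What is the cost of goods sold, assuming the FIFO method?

May 11, 948 sold [FIFO — oldest first]: 273 @ $14.65 + 302 @ $15.05 + 129 @ $15.30 + 244 @ $13.00 = $13,690.25
May 15, 676 sold [FIFO — oldest first]: 61 @ $13.00 + 192 @ $15.75 + 329 @ $12.85 + 94 @ $15.00 = $9,454.65
May 17, 190 sold [FIFO — oldest first]: 190 @ $15.00 = $2,850.00
Total COGS = $13,690.25 + $9,454.65 + $2,850.00 = $25,994.90
Ending inventory: 65 @ $15.00 = $975.00

COGS = $25,994.90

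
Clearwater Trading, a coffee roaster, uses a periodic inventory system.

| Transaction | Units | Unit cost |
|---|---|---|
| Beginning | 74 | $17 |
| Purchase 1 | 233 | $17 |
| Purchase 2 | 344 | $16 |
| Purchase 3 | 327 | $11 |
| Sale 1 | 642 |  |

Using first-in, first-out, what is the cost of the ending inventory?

Sale 1 (642) [FIFO — oldest first]: 74 @ $17 + 233 @ $17 + 335 @ $16 = $10,579
Ending inventory: 9 @ $16 + 327 @ $11 = $3,741

Ending inventory = $3,741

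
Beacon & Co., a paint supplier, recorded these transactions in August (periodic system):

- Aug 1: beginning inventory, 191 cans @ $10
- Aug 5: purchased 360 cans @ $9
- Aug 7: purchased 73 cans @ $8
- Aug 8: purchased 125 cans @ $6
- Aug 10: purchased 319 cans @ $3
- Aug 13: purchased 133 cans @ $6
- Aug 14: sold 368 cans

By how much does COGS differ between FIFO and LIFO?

$2,000

FIFO COGS: 191 @ $10 + 177 @ $9 = $3,503
LIFO COGS: 133 @ $6 + 235 @ $3 = $1,503
Difference = |$3,503 − $1,503| = $2,000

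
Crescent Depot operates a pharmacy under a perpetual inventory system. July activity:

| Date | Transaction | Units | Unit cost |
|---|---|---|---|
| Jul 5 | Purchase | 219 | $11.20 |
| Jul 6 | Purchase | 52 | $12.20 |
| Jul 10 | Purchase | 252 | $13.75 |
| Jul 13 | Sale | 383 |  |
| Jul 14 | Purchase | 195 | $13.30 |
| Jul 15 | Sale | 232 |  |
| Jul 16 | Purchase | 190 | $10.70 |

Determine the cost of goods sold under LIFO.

COGS = $7,992.10

Jul 13, 383 sold [LIFO — newest first]: 252 @ $13.75 + 52 @ $12.20 + 79 @ $11.20 = $4,984.20
Jul 15, 232 sold [LIFO — newest first]: 195 @ $13.30 + 37 @ $11.20 = $3,007.90
Total COGS = $4,984.20 + $3,007.90 = $7,992.10
Ending inventory: 103 @ $11.20 + 190 @ $10.70 = $3,186.60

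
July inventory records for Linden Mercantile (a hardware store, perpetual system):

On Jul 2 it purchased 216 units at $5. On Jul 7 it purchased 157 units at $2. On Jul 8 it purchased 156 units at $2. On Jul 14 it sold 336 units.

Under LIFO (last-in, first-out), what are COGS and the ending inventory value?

Jul 14, 336 sold [LIFO — newest first]: 156 @ $2 + 157 @ $2 + 23 @ $5 = $741
Ending inventory: 193 @ $5 = $965

COGS = $741; ending inventory = $965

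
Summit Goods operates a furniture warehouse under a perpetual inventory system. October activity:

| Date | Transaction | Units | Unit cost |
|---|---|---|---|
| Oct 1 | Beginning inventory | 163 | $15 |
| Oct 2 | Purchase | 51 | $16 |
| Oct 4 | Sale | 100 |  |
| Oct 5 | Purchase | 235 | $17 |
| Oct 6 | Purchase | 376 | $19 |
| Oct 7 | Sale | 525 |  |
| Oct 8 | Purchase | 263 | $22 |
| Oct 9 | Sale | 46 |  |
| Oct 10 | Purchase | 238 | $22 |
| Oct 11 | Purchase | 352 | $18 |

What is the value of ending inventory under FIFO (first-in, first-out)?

Oct 4, 100 sold [FIFO — oldest first]: 100 @ $15 = $1,500
Oct 7, 525 sold [FIFO — oldest first]: 63 @ $15 + 51 @ $16 + 235 @ $17 + 176 @ $19 = $9,100
Oct 9, 46 sold [FIFO — oldest first]: 46 @ $19 = $874
Total COGS = $1,500 + $9,100 + $874 = $11,474
Ending inventory: 154 @ $19 + 263 @ $22 + 238 @ $22 + 352 @ $18 = $20,284

Ending inventory = $20,284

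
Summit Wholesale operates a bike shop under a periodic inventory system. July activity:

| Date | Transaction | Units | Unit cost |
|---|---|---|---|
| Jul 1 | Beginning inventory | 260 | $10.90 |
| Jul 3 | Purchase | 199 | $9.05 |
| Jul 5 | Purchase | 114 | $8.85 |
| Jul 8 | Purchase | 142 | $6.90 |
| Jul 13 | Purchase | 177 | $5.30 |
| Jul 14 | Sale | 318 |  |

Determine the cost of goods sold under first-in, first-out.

Jul 14, 318 sold [FIFO — oldest first]: 260 @ $10.90 + 58 @ $9.05 = $3,358.90
Ending inventory: 141 @ $9.05 + 114 @ $8.85 + 142 @ $6.90 + 177 @ $5.30 = $4,202.85

COGS = $3,358.90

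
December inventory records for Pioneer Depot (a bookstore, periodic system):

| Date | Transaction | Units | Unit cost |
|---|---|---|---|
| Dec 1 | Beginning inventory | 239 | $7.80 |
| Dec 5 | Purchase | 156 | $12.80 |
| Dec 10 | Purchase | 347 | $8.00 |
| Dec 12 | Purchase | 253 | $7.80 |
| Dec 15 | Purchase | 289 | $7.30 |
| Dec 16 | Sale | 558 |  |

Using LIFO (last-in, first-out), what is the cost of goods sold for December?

COGS = $4,211.10

Dec 16, 558 sold [LIFO — newest first]: 289 @ $7.30 + 253 @ $7.80 + 16 @ $8.00 = $4,211.10
Ending inventory: 239 @ $7.80 + 156 @ $12.80 + 331 @ $8.00 = $6,509.00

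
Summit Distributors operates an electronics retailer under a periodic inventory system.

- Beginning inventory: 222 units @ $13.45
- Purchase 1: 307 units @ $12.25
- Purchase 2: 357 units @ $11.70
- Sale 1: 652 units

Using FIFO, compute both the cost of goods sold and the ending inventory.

Sale 1 (652) [FIFO — oldest first]: 222 @ $13.45 + 307 @ $12.25 + 123 @ $11.70 = $8,185.75
Ending inventory: 234 @ $11.70 = $2,737.80
Check: goods available $10,923.55 = COGS $8,185.75 + ending $2,737.80

COGS = $8,185.75; ending inventory = $2,737.80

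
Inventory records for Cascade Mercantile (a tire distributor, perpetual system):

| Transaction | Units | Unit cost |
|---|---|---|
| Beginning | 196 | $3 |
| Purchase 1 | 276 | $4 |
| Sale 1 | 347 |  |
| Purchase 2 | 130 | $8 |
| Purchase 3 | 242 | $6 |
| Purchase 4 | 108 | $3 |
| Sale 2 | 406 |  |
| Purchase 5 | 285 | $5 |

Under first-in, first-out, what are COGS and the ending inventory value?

COGS = $3,638; ending inventory = $2,295

Sale 1 (347) [FIFO — oldest first]: 196 @ $3 + 151 @ $4 = $1,192
Sale 2 (406) [FIFO — oldest first]: 125 @ $4 + 130 @ $8 + 151 @ $6 = $2,446
Total COGS = $1,192 + $2,446 = $3,638
Ending inventory: 91 @ $6 + 108 @ $3 + 285 @ $5 = $2,295
Check: goods available $5,933 = COGS $3,638 + ending $2,295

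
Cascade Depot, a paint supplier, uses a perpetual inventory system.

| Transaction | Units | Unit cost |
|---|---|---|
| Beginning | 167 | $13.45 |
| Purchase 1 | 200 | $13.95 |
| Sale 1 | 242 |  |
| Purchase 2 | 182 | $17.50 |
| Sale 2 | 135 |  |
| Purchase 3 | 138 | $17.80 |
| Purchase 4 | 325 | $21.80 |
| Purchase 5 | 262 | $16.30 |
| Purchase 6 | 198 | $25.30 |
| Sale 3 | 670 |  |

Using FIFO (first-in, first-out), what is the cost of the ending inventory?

Sale 1 (242) [FIFO — oldest first]: 167 @ $13.45 + 75 @ $13.95 = $3,292.40
Sale 2 (135) [FIFO — oldest first]: 125 @ $13.95 + 10 @ $17.50 = $1,918.75
Sale 3 (670) [FIFO — oldest first]: 172 @ $17.50 + 138 @ $17.80 + 325 @ $21.80 + 35 @ $16.30 = $13,121.90
Total COGS = $3,292.40 + $1,918.75 + $13,121.90 = $18,333.05
Ending inventory: 227 @ $16.30 + 198 @ $25.30 = $8,709.50
Check: goods available $27,042.55 = COGS $18,333.05 + ending $8,709.50

Ending inventory = $8,709.50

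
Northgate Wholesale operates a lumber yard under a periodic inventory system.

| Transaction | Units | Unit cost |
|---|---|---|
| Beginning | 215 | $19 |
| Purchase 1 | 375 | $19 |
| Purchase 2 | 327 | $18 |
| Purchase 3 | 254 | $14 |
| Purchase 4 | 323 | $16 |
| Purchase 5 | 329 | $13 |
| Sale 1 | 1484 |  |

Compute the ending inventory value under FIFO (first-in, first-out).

Ending inventory = $4,437

Sale 1 (1484) [FIFO — oldest first]: 215 @ $19 + 375 @ $19 + 327 @ $18 + 254 @ $14 + 313 @ $16 = $25,660
Ending inventory: 10 @ $16 + 329 @ $13 = $4,437
Check: goods available $30,097 = COGS $25,660 + ending $4,437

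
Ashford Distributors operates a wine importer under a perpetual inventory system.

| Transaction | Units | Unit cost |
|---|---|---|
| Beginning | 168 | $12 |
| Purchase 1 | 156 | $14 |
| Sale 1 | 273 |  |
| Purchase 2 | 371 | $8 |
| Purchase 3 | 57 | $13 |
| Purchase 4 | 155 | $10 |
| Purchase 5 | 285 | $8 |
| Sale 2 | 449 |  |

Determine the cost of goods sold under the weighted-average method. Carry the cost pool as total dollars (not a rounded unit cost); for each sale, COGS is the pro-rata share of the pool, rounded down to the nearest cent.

After Beginning: 168 on hand, pool $2,016.00 (≈ $12.0000 each)
After Purchase 1: 324 on hand, pool $4,200.00 (≈ $12.9630 each)
Sale 1, sell 273: 273/324 × $4,200.00 → $3,538.88
After Purchase 2: 422 on hand, pool $3,629.12 (≈ $8.5998 each)
After Purchase 3: 479 on hand, pool $4,370.12 (≈ $9.1234 each)
After Purchase 4: 634 on hand, pool $5,920.12 (≈ $9.3377 each)
After Purchase 5: 919 on hand, pool $8,200.12 (≈ $8.9229 each)
Sale 2, sell 449: 449/919 × $8,200.12 → $4,006.36
Total COGS = $3,538.88 + $4,006.36 = $7,545.24
Ending inventory (cost pool remaining) = $4,193.76

COGS = $7,545.24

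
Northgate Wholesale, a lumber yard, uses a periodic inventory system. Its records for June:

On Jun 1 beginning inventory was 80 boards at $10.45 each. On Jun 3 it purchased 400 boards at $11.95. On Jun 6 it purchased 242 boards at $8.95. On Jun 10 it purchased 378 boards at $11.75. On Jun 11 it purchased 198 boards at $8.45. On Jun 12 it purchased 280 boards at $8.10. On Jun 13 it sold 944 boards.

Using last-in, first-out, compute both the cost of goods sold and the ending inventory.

COGS = $9,170.20; ending inventory = $6,994.30

Jun 13, 944 sold [LIFO — newest first]: 280 @ $8.10 + 198 @ $8.45 + 378 @ $11.75 + 88 @ $8.95 = $9,170.20
Ending inventory: 80 @ $10.45 + 400 @ $11.95 + 154 @ $8.95 = $6,994.30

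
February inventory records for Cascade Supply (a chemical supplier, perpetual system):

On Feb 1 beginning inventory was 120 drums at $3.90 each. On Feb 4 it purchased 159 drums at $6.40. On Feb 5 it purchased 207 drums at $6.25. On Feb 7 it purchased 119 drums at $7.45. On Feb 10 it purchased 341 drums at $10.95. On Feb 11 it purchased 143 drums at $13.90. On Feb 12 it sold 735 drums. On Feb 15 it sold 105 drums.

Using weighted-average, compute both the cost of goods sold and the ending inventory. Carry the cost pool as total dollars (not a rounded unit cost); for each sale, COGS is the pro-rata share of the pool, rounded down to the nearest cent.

After Feb 1: 120 on hand, pool $468.00 (≈ $3.9000 each)
After Feb 4: 279 on hand, pool $1,485.60 (≈ $5.3247 each)
After Feb 5: 486 on hand, pool $2,779.35 (≈ $5.7188 each)
After Feb 7: 605 on hand, pool $3,665.90 (≈ $6.0593 each)
After Feb 10: 946 on hand, pool $7,399.85 (≈ $7.8223 each)
After Feb 11: 1089 on hand, pool $9,387.55 (≈ $8.6203 each)
Feb 12, sell 735: 735/1089 × $9,387.55 → $6,335.94
Feb 15, sell 105: 105/354 × $3,051.61 → $905.13
Total COGS = $6,335.94 + $905.13 = $7,241.07
Ending inventory (cost pool remaining) = $2,146.48
Check: goods available $9,387.55 = COGS $7,241.07 + ending $2,146.48

COGS = $7,241.07; ending inventory = $2,146.48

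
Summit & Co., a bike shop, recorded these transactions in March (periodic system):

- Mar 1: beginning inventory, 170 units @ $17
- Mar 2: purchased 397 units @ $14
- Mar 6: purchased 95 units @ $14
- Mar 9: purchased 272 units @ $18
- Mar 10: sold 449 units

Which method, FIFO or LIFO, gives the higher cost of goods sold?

LIFO

FIFO COGS: 170 @ $17 + 279 @ $14 = $6,796
LIFO COGS: 272 @ $18 + 95 @ $14 + 82 @ $14 = $7,374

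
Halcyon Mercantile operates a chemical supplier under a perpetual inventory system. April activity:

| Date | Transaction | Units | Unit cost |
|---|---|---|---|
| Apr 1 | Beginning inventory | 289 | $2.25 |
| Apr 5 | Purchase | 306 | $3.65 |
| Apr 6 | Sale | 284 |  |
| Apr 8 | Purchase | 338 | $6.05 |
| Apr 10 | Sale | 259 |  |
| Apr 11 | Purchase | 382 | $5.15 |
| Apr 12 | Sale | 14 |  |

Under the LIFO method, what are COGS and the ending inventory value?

COGS = $2,675.65; ending inventory = $3,103.70

Apr 6, 284 sold [LIFO — newest first]: 284 @ $3.65 = $1,036.60
Apr 10, 259 sold [LIFO — newest first]: 259 @ $6.05 = $1,566.95
Apr 12, 14 sold [LIFO — newest first]: 14 @ $5.15 = $72.10
Total COGS = $1,036.60 + $1,566.95 + $72.10 = $2,675.65
Ending inventory: 289 @ $2.25 + 22 @ $3.65 + 79 @ $6.05 + 368 @ $5.15 = $3,103.70
Check: goods available $5,779.35 = COGS $2,675.65 + ending $3,103.70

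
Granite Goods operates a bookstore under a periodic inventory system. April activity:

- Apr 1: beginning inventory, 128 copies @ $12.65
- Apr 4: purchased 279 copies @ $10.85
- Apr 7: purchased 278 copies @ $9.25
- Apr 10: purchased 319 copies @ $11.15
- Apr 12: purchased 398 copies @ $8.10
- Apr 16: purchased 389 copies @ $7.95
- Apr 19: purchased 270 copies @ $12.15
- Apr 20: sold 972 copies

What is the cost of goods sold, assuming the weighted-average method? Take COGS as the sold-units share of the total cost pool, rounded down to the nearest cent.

Apr 20, sell 972: 972/2061 × $20,371.55 → $9,607.54
Ending inventory (cost pool remaining) = $10,764.01

COGS = $9,607.54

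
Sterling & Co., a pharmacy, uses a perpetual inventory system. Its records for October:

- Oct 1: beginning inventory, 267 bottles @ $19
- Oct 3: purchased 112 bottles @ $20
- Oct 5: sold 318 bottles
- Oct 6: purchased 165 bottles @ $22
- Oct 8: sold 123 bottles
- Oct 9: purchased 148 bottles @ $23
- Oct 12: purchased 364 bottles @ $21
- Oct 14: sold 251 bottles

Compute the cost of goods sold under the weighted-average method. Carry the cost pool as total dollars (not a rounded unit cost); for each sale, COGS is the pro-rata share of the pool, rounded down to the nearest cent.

After Oct 1: 267 on hand, pool $5,073.00 (≈ $19.0000 each)
After Oct 3: 379 on hand, pool $7,313.00 (≈ $19.2955 each)
Oct 5, sell 318: 318/379 × $7,313.00 → $6,135.97
After Oct 6: 226 on hand, pool $4,807.03 (≈ $21.2700 each)
Oct 8, sell 123: 123/226 × $4,807.03 → $2,616.21
After Oct 9: 251 on hand, pool $5,594.82 (≈ $22.2901 each)
After Oct 12: 615 on hand, pool $13,238.82 (≈ $21.5265 each)
Oct 14, sell 251: 251/615 × $13,238.82 → $5,403.16
Total COGS = $6,135.97 + $2,616.21 + $5,403.16 = $14,155.34
Ending inventory (cost pool remaining) = $7,835.66

COGS = $14,155.34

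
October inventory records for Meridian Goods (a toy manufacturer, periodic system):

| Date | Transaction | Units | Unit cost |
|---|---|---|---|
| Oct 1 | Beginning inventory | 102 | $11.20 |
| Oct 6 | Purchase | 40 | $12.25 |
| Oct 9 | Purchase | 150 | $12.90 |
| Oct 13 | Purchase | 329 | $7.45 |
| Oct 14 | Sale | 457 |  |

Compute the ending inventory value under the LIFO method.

Ending inventory = $1,916.20

Oct 14, 457 sold [LIFO — newest first]: 329 @ $7.45 + 128 @ $12.90 = $4,102.25
Ending inventory: 102 @ $11.20 + 40 @ $12.25 + 22 @ $12.90 = $1,916.20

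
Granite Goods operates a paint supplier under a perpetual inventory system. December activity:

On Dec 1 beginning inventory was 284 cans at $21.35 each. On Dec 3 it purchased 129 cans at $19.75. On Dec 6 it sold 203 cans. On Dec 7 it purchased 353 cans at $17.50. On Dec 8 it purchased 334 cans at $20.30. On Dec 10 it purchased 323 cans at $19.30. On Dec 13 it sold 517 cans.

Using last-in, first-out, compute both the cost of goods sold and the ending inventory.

Dec 6, 203 sold [LIFO — newest first]: 129 @ $19.75 + 74 @ $21.35 = $4,127.65
Dec 13, 517 sold [LIFO — newest first]: 323 @ $19.30 + 194 @ $20.30 = $10,172.10
Total COGS = $4,127.65 + $10,172.10 = $14,299.75
Ending inventory: 210 @ $21.35 + 353 @ $17.50 + 140 @ $20.30 = $13,503.00
Check: goods available $27,802.75 = COGS $14,299.75 + ending $13,503.00

COGS = $14,299.75; ending inventory = $13,503.00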